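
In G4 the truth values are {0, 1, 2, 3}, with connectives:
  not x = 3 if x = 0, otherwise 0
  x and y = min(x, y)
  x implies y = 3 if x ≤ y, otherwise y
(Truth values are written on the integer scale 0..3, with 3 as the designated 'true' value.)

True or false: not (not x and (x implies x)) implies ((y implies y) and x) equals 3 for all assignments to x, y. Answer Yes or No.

No

Counterexample: take x = 1, y = 0.
not x = not 1 = 0
x implies x = 1 implies 1 = 3
not x and (x implies x) = 0 and 3 = 0
not (not x and (x implies x)) = not 0 = 3
y implies y = 0 implies 0 = 3
(y implies y) and x = 3 and 1 = 1
not (not x and (x implies x)) implies ((y implies y) and x) = 3 implies 1 = 1
This gives 1 ≠ 3.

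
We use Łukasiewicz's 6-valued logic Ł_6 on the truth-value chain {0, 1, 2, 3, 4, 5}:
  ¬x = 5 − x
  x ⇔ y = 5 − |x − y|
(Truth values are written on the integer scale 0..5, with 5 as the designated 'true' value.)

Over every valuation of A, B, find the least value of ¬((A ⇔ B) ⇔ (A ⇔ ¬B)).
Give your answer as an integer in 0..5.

1

Take A = 0, B = 2:
A ⇔ B = 0 ⇔ 2 = 3
¬B = ¬2 = 3
A ⇔ ¬B = 0 ⇔ 3 = 2
(A ⇔ B) ⇔ (A ⇔ ¬B) = 3 ⇔ 2 = 4
¬((A ⇔ B) ⇔ (A ⇔ ¬B)) = ¬4 = 1
No assignment yields a value below 1, so this is the minimum.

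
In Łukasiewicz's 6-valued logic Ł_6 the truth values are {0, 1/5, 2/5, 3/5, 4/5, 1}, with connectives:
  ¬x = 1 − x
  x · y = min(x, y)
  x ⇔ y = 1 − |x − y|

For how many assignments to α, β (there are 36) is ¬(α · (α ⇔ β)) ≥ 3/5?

24

value 1: 7 assignments (counts)
value 4/5: 8 assignments (counts)
value 3/5: 9 assignments (counts)
value 2/5: 7 assignments
value 1/5: 4 assignments
value 0: 1 assignment
So 24 of the 36 assignments meet the threshold.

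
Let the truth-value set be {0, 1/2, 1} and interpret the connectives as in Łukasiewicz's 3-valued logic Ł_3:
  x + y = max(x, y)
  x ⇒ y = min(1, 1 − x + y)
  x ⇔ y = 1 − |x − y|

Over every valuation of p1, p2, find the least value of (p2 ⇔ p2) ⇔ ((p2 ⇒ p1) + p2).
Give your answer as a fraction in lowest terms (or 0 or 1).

1/2

Take p1 = 0, p2 = 1/2:
p2 ⇔ p2 = 1/2 ⇔ 1/2 = 1
p2 ⇒ p1 = 1/2 ⇒ 0 = 1/2
(p2 ⇒ p1) + p2 = 1/2 + 1/2 = 1/2
(p2 ⇔ p2) ⇔ ((p2 ⇒ p1) + p2) = 1 ⇔ 1/2 = 1/2
No assignment yields a value below 1/2, so this is the minimum.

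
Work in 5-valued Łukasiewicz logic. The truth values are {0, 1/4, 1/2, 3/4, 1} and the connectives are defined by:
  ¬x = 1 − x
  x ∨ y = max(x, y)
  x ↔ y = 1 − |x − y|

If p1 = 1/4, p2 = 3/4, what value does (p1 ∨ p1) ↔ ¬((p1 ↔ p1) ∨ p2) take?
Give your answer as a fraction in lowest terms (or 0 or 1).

3/4

p1 ∨ p1 = 1/4 ∨ 1/4 = 1/4
p1 ↔ p1 = 1/4 ↔ 1/4 = 1
(p1 ↔ p1) ∨ p2 = 1 ∨ 3/4 = 1
¬((p1 ↔ p1) ∨ p2) = ¬1 = 0
(p1 ∨ p1) ↔ ¬((p1 ↔ p1) ∨ p2) = 1/4 ↔ 0 = 3/4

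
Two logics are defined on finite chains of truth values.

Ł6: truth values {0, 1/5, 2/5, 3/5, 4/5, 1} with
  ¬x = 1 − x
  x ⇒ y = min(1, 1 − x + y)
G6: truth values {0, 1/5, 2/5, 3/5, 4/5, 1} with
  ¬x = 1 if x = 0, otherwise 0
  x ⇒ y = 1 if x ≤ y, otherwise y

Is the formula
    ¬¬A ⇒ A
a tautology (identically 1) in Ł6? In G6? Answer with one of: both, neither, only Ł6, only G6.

only Ł6

In Ł6: every assignment gives 1 — tautology.
In G6: at A = 1/5 the value is 1/5 — not a tautology.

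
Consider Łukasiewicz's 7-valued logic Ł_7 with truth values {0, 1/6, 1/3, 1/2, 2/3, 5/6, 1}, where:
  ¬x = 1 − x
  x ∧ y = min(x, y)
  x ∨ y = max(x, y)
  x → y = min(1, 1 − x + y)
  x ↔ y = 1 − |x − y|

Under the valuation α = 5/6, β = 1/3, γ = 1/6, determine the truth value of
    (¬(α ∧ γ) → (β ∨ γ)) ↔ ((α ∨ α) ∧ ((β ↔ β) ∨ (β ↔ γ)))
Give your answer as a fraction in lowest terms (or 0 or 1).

2/3

α ∧ γ = 5/6 ∧ 1/6 = 1/6
¬(α ∧ γ) = ¬1/6 = 5/6
β ∨ γ = 1/3 ∨ 1/6 = 1/3
¬(α ∧ γ) → (β ∨ γ) = 5/6 → 1/3 = 1/2
α ∨ α = 5/6 ∨ 5/6 = 5/6
β ↔ β = 1/3 ↔ 1/3 = 1
β ↔ γ = 1/3 ↔ 1/6 = 5/6
(β ↔ β) ∨ (β ↔ γ) = 1 ∨ 5/6 = 1
(α ∨ α) ∧ ((β ↔ β) ∨ (β ↔ γ)) = 5/6 ∧ 1 = 5/6
(¬(α ∧ γ) → (β ∨ γ)) ↔ ((α ∨ α) ∧ ((β ↔ β) ∨ (β ↔ γ))) = 1/2 ↔ 5/6 = 2/3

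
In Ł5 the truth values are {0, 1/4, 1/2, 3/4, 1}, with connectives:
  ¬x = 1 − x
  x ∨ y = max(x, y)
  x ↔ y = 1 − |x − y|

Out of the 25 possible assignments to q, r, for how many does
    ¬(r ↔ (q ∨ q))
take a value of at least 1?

2

value 1: 2 assignments (counts)
value 3/4: 4 assignments
value 1/2: 6 assignments
value 1/4: 8 assignments
value 0: 5 assignments
So 2 of the 25 assignments meet the threshold.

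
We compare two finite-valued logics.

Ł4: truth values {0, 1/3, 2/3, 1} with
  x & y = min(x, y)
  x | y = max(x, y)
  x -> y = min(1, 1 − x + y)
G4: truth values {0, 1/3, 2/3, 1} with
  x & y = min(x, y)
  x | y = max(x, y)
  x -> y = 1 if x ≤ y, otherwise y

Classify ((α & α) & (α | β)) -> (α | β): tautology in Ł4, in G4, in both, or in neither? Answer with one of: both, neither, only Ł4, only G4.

both

In Ł4: every assignment gives 1 — tautology.
In G4: every assignment gives 1 — tautology.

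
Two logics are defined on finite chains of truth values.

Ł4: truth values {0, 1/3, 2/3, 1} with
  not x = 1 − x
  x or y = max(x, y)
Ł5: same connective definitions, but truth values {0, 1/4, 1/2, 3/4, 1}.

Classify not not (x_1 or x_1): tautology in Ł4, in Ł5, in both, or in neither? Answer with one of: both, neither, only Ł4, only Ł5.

neither

In Ł4: at x_1 = 0 the value is 0 — not a tautology.
In Ł5: at x_1 = 0 the value is 0 — not a tautology.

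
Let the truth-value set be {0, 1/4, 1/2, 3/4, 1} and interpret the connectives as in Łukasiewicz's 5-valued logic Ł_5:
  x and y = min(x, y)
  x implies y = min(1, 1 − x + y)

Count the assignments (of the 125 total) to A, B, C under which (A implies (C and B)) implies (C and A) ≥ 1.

value 1: 37 assignments (counts)
value 3/4: 20 assignments
value 1/2: 22 assignments
value 1/4: 21 assignments
value 0: 25 assignments
So 37 of the 125 assignments meet the threshold.

37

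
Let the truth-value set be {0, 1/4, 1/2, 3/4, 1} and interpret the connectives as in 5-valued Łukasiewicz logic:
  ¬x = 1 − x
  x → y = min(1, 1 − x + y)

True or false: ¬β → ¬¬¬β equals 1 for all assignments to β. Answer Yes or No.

β = 0 ↦ 1
β = 1/4 ↦ 1
β = 1/2 ↦ 1
β = 3/4 ↦ 1
β = 1 ↦ 1
Every assignment gives a value ≥ 1.

Yes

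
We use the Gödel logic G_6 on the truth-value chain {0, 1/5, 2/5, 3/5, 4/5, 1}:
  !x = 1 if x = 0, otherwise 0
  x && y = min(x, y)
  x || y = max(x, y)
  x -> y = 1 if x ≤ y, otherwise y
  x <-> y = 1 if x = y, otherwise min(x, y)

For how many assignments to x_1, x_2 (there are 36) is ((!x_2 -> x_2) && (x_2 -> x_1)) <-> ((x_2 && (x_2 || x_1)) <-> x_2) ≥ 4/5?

value 1: 15 assignments (counts)
value 4/5: 1 assignment (counts)
value 3/5: 2 assignments
value 2/5: 3 assignments
value 1/5: 4 assignments
value 0: 11 assignments
So 16 of the 36 assignments meet the threshold.

16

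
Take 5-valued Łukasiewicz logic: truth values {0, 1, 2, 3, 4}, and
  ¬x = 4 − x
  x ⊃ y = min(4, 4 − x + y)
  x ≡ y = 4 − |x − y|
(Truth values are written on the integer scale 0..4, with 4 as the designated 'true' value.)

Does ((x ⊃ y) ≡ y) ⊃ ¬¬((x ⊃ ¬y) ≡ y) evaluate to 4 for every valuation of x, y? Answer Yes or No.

No

Counterexample: take x = 1, y = 0.
x ⊃ y = 1 ⊃ 0 = 3
(x ⊃ y) ≡ y = 3 ≡ 0 = 1
¬y = ¬0 = 4
x ⊃ ¬y = 1 ⊃ 4 = 4
(x ⊃ ¬y) ≡ y = 4 ≡ 0 = 0
¬((x ⊃ ¬y) ≡ y) = ¬0 = 4
¬¬((x ⊃ ¬y) ≡ y) = ¬4 = 0
((x ⊃ y) ≡ y) ⊃ ¬¬((x ⊃ ¬y) ≡ y) = 1 ⊃ 0 = 3
This gives 3 ≠ 4.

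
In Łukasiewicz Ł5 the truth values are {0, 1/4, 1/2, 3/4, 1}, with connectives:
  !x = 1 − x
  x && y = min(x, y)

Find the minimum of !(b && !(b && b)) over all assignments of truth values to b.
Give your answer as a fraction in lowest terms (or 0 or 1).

Take b = 1/2:
b && b = 1/2 && 1/2 = 1/2
!(b && b) = !1/2 = 1/2
b && !(b && b) = 1/2 && 1/2 = 1/2
!(b && !(b && b)) = !1/2 = 1/2
No assignment yields a value below 1/2, so this is the minimum.

1/2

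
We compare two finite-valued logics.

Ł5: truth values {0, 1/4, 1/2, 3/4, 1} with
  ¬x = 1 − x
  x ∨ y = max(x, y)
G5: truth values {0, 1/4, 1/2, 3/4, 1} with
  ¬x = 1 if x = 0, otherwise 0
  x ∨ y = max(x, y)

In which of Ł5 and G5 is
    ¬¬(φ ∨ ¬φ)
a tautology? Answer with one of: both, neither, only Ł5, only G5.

In Ł5: at φ = 1/4 the value is 3/4 — not a tautology.
In G5: every assignment gives 1 — tautology.

only G5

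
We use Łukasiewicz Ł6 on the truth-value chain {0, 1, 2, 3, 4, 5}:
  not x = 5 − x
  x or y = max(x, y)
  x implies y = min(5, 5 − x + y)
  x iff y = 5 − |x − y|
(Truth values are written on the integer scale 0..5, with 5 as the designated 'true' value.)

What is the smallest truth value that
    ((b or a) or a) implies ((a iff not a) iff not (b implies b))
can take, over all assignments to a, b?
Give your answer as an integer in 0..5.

Take a = 2, b = 5:
b or a = 5 or 2 = 5
(b or a) or a = 5 or 2 = 5
not a = not 2 = 3
a iff not a = 2 iff 3 = 4
b implies b = 5 implies 5 = 5
not (b implies b) = not 5 = 0
(a iff not a) iff not (b implies b) = 4 iff 0 = 1
((b or a) or a) implies ((a iff not a) iff not (b implies b)) = 5 implies 1 = 1
No assignment yields a value below 1, so this is the minimum.

1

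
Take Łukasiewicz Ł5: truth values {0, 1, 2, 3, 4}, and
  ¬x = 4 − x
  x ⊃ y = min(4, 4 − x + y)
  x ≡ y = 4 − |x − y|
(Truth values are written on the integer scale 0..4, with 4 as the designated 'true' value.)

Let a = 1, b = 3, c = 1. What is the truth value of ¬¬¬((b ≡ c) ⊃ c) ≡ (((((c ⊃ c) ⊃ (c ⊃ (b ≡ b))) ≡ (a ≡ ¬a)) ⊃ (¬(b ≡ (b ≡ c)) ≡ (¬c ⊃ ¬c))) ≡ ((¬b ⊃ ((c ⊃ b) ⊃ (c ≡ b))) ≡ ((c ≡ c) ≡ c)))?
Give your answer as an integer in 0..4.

b ≡ c = 3 ≡ 1 = 2
(b ≡ c) ⊃ c = 2 ⊃ 1 = 3
¬((b ≡ c) ⊃ c) = ¬3 = 1
¬¬((b ≡ c) ⊃ c) = ¬1 = 3
¬¬¬((b ≡ c) ⊃ c) = ¬3 = 1
c ⊃ c = 1 ⊃ 1 = 4
b ≡ b = 3 ≡ 3 = 4
c ⊃ (b ≡ b) = 1 ⊃ 4 = 4
(c ⊃ c) ⊃ (c ⊃ (b ≡ b)) = 4 ⊃ 4 = 4
¬a = ¬1 = 3
a ≡ ¬a = 1 ≡ 3 = 2
((c ⊃ c) ⊃ (c ⊃ (b ≡ b))) ≡ (a ≡ ¬a) = 4 ≡ 2 = 2
b ≡ c = 3 ≡ 1 = 2
b ≡ (b ≡ c) = 3 ≡ 2 = 3
¬(b ≡ (b ≡ c)) = ¬3 = 1
¬c = ¬1 = 3
¬c = ¬1 = 3
¬c ⊃ ¬c = 3 ⊃ 3 = 4
¬(b ≡ (b ≡ c)) ≡ (¬c ⊃ ¬c) = 1 ≡ 4 = 1
(((c ⊃ c) ⊃ (c ⊃ (b ≡ b))) ≡ (a ≡ ¬a)) ⊃ (¬(b ≡ (b ≡ c)) ≡ (¬c ⊃ ¬c)) = 2 ⊃ 1 = 3
¬b = ¬3 = 1
c ⊃ b = 1 ⊃ 3 = 4
c ≡ b = 1 ≡ 3 = 2
(c ⊃ b) ⊃ (c ≡ b) = 4 ⊃ 2 = 2
¬b ⊃ ((c ⊃ b) ⊃ (c ≡ b)) = 1 ⊃ 2 = 4
c ≡ c = 1 ≡ 1 = 4
(c ≡ c) ≡ c = 4 ≡ 1 = 1
(¬b ⊃ ((c ⊃ b) ⊃ (c ≡ b))) ≡ ((c ≡ c) ≡ c) = 4 ≡ 1 = 1
((((c ⊃ c) ⊃ (c ⊃ (b ≡ b))) ≡ (a ≡ ¬a)) ⊃ (¬(b ≡ (b ≡ c)) ≡ (¬c ⊃ ¬c))) ≡ ((¬b ⊃ ((c ⊃ b) ⊃ (c ≡ b))) ≡ ((c ≡ c) ≡ c)) = 3 ≡ 1 = 2
¬¬¬((b ≡ c) ⊃ c) ≡ (((((c ⊃ c) ⊃ (c ⊃ (b ≡ b))) ≡ (a ≡ ¬a)) ⊃ (¬(b ≡ (b ≡ c)) ≡ (¬c ⊃ ¬c))) ≡ ((¬b ⊃ ((c ⊃ b) ⊃ (c ≡ b))) ≡ ((c ≡ c) ≡ c))) = 1 ≡ 2 = 3

3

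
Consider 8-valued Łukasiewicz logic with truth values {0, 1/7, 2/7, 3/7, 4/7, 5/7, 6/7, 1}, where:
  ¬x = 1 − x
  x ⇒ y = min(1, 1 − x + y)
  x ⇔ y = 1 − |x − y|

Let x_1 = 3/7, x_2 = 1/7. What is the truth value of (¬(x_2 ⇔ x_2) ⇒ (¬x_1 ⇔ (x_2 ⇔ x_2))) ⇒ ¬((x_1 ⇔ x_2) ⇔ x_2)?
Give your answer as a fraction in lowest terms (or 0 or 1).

4/7

x_2 ⇔ x_2 = 1/7 ⇔ 1/7 = 1
¬(x_2 ⇔ x_2) = ¬1 = 0
¬x_1 = ¬3/7 = 4/7
x_2 ⇔ x_2 = 1/7 ⇔ 1/7 = 1
¬x_1 ⇔ (x_2 ⇔ x_2) = 4/7 ⇔ 1 = 4/7
¬(x_2 ⇔ x_2) ⇒ (¬x_1 ⇔ (x_2 ⇔ x_2)) = 0 ⇒ 4/7 = 1
x_1 ⇔ x_2 = 3/7 ⇔ 1/7 = 5/7
(x_1 ⇔ x_2) ⇔ x_2 = 5/7 ⇔ 1/7 = 3/7
¬((x_1 ⇔ x_2) ⇔ x_2) = ¬3/7 = 4/7
(¬(x_2 ⇔ x_2) ⇒ (¬x_1 ⇔ (x_2 ⇔ x_2))) ⇒ ¬((x_1 ⇔ x_2) ⇔ x_2) = 1 ⇒ 4/7 = 4/7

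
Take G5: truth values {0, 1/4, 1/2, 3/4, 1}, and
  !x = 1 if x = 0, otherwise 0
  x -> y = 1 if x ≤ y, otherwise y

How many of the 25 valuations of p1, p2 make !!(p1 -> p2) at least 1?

value 1: 21 assignments (counts)
value 0: 4 assignments
So 21 of the 25 assignments meet the threshold.

21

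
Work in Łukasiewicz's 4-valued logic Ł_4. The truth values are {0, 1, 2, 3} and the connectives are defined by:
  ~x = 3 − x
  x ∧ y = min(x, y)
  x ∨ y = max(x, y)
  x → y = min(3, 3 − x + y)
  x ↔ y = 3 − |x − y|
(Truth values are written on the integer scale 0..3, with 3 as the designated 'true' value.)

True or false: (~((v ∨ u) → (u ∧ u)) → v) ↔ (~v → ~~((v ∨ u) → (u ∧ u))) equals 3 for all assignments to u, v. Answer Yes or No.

Yes

u = 0, v = 0 ↦ 3
u = 0, v = 1 ↦ 3
u = 0, v = 2 ↦ 3
u = 0, v = 3 ↦ 3
u = 1, v = 0 ↦ 3
u = 1, v = 1 ↦ 3
u = 1, v = 2 ↦ 3
u = 1, v = 3 ↦ 3
u = 2, v = 0 ↦ 3
u = 2, v = 1 ↦ 3
u = 2, v = 2 ↦ 3
u = 2, v = 3 ↦ 3
u = 3, v = 0 ↦ 3
u = 3, v = 1 ↦ 3
u = 3, v = 2 ↦ 3
u = 3, v = 3 ↦ 3
Every assignment gives a value ≥ 3.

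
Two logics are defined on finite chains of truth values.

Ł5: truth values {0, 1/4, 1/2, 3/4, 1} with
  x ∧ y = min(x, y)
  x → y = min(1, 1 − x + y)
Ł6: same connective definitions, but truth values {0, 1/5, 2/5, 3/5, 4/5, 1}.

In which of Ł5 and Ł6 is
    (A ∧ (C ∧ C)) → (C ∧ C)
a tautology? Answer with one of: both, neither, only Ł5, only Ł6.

In Ł5: every assignment gives 1 — tautology.
In Ł6: every assignment gives 1 — tautology.

both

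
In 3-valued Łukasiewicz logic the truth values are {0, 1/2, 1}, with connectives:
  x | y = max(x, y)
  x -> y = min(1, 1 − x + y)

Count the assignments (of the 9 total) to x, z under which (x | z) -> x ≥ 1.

x = 0, z = 0 ↦ 1  ≥
x = 0, z = 1/2 ↦ 1/2  <
x = 0, z = 1 ↦ 0  <
x = 1/2, z = 0 ↦ 1  ≥
x = 1/2, z = 1/2 ↦ 1  ≥
x = 1/2, z = 1 ↦ 1/2  <
x = 1, z = 0 ↦ 1  ≥
x = 1, z = 1/2 ↦ 1  ≥
x = 1, z = 1 ↦ 1  ≥
So 6 of the 9 assignments meet the threshold.

6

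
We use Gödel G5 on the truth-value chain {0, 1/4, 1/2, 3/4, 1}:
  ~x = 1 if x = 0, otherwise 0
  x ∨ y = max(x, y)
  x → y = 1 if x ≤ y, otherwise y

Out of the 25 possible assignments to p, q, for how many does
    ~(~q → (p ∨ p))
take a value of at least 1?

1

value 1: 1 assignment (counts)
value 0: 24 assignments
So 1 of the 25 assignments meets the threshold.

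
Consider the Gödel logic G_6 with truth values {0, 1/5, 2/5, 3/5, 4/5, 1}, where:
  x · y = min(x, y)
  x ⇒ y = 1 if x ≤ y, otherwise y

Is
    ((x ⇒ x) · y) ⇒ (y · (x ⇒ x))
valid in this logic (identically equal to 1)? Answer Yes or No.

Yes

At x = 3/5, y = 2/5, for instance:
x ⇒ x = 3/5 ⇒ 3/5 = 1
(x ⇒ x) · y = 1 · 2/5 = 2/5
y · (x ⇒ x) = 2/5 · 1 = 2/5
((x ⇒ x) · y) ⇒ (y · (x ⇒ x)) = 2/5 ⇒ 2/5 = 1
and checking the remaining 35 assignments likewise gives ≥ 1 in every case.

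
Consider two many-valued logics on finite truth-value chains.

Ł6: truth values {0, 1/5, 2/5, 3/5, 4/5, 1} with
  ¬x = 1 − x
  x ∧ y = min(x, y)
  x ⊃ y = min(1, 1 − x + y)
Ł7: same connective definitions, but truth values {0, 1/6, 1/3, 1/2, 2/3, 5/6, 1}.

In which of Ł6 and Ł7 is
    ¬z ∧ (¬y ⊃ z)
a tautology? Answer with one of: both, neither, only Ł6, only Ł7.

neither

In Ł6: at y = 0, z = 0 the value is 0 — not a tautology.
In Ł7: at y = 0, z = 0 the value is 0 — not a tautology.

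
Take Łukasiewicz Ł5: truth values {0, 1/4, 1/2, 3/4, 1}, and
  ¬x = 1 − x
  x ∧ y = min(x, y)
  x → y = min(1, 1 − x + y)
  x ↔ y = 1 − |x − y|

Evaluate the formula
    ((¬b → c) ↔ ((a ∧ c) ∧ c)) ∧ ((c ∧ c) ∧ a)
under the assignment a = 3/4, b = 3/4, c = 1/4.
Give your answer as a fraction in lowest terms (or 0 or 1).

1/4

¬b = ¬3/4 = 1/4
¬b → c = 1/4 → 1/4 = 1
a ∧ c = 3/4 ∧ 1/4 = 1/4
(a ∧ c) ∧ c = 1/4 ∧ 1/4 = 1/4
(¬b → c) ↔ ((a ∧ c) ∧ c) = 1 ↔ 1/4 = 1/4
c ∧ c = 1/4 ∧ 1/4 = 1/4
(c ∧ c) ∧ a = 1/4 ∧ 3/4 = 1/4
((¬b → c) ↔ ((a ∧ c) ∧ c)) ∧ ((c ∧ c) ∧ a) = 1/4 ∧ 1/4 = 1/4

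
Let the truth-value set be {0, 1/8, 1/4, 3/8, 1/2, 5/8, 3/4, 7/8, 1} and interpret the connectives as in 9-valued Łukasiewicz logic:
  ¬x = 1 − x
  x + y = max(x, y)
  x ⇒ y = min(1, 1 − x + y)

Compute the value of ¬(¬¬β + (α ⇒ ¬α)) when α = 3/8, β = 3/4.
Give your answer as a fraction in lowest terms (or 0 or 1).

¬β = ¬3/4 = 1/4
¬¬β = ¬1/4 = 3/4
¬α = ¬3/8 = 5/8
α ⇒ ¬α = 3/8 ⇒ 5/8 = 1
¬¬β + (α ⇒ ¬α) = 3/4 + 1 = 1
¬(¬¬β + (α ⇒ ¬α)) = ¬1 = 0

0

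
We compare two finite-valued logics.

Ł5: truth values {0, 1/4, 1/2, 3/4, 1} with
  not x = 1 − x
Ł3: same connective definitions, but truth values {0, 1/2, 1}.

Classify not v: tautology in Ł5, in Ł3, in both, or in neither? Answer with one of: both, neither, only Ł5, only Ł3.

In Ł5: at v = 1/4 the value is 3/4 — not a tautology.
In Ł3: at v = 1/2 the value is 1/2 — not a tautology.

neither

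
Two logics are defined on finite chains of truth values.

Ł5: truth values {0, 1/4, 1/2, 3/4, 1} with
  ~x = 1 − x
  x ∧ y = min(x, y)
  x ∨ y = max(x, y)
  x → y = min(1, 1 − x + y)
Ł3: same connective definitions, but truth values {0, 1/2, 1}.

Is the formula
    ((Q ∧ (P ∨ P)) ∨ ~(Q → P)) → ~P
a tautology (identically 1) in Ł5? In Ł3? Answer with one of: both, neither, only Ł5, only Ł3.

neither

In Ł5: at P = 3/4, Q = 1/2 the value is 3/4 — not a tautology.
In Ł3: at P = 1, Q = 1/2 the value is 1/2 — not a tautology.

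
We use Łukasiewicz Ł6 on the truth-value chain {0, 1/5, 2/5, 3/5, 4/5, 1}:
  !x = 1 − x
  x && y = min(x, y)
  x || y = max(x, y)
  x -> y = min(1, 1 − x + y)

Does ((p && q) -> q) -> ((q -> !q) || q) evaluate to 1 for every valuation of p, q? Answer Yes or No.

Counterexample: take p = 0, q = 3/5.
p && q = 0 && 3/5 = 0
(p && q) -> q = 0 -> 3/5 = 1
!q = !3/5 = 2/5
q -> !q = 3/5 -> 2/5 = 4/5
(q -> !q) || q = 4/5 || 3/5 = 4/5
((p && q) -> q) -> ((q -> !q) || q) = 1 -> 4/5 = 4/5
This gives 4/5 ≠ 1.

No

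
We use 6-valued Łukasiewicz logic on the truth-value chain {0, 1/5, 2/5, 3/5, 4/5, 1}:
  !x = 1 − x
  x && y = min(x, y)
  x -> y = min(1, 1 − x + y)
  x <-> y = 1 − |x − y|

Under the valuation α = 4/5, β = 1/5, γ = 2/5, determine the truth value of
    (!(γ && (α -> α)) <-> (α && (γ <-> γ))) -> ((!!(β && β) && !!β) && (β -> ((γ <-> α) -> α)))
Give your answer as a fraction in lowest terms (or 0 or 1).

2/5

α -> α = 4/5 -> 4/5 = 1
γ && (α -> α) = 2/5 && 1 = 2/5
!(γ && (α -> α)) = !2/5 = 3/5
γ <-> γ = 2/5 <-> 2/5 = 1
α && (γ <-> γ) = 4/5 && 1 = 4/5
!(γ && (α -> α)) <-> (α && (γ <-> γ)) = 3/5 <-> 4/5 = 4/5
β && β = 1/5 && 1/5 = 1/5
!(β && β) = !1/5 = 4/5
!!(β && β) = !4/5 = 1/5
!β = !1/5 = 4/5
!!β = !4/5 = 1/5
!!(β && β) && !!β = 1/5 && 1/5 = 1/5
γ <-> α = 2/5 <-> 4/5 = 3/5
(γ <-> α) -> α = 3/5 -> 4/5 = 1
β -> ((γ <-> α) -> α) = 1/5 -> 1 = 1
(!!(β && β) && !!β) && (β -> ((γ <-> α) -> α)) = 1/5 && 1 = 1/5
(!(γ && (α -> α)) <-> (α && (γ <-> γ))) -> ((!!(β && β) && !!β) && (β -> ((γ <-> α) -> α))) = 4/5 -> 1/5 = 2/5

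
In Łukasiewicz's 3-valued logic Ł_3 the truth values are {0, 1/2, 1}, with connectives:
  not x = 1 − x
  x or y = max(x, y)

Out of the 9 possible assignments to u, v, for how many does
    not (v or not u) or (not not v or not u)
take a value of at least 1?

u = 0, v = 0 ↦ 1  ≥
u = 0, v = 1/2 ↦ 1  ≥
u = 0, v = 1 ↦ 1  ≥
u = 1/2, v = 0 ↦ 1/2  <
u = 1/2, v = 1/2 ↦ 1/2  <
u = 1/2, v = 1 ↦ 1  ≥
u = 1, v = 0 ↦ 1  ≥
u = 1, v = 1/2 ↦ 1/2  <
u = 1, v = 1 ↦ 1  ≥
So 6 of the 9 assignments meet the threshold.

6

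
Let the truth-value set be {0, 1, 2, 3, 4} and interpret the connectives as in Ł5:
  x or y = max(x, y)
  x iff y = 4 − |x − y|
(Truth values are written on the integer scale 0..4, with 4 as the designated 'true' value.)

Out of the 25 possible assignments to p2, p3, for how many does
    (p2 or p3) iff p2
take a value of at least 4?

value 4: 15 assignments (counts)
value 3: 4 assignments
value 2: 3 assignments
value 1: 2 assignments
value 0: 1 assignment
So 15 of the 25 assignments meet the threshold.

15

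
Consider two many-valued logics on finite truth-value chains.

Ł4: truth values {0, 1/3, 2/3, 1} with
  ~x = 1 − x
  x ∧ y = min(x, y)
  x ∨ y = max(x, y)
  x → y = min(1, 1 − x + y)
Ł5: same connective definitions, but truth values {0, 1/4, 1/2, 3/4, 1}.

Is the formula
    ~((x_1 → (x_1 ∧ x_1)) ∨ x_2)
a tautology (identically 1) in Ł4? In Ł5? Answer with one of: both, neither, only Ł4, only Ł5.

In Ł4: at x_1 = 0, x_2 = 0 the value is 0 — not a tautology.
In Ł5: at x_1 = 0, x_2 = 0 the value is 0 — not a tautology.

neither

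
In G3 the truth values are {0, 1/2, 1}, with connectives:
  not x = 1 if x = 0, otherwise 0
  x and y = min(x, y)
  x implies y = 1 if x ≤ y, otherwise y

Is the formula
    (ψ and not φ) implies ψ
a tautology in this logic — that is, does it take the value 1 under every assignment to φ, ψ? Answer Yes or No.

Yes

φ = 0, ψ = 0 ↦ 1
φ = 0, ψ = 1/2 ↦ 1
φ = 0, ψ = 1 ↦ 1
φ = 1/2, ψ = 0 ↦ 1
φ = 1/2, ψ = 1/2 ↦ 1
φ = 1/2, ψ = 1 ↦ 1
φ = 1, ψ = 0 ↦ 1
φ = 1, ψ = 1/2 ↦ 1
φ = 1, ψ = 1 ↦ 1
Every assignment gives a value ≥ 1.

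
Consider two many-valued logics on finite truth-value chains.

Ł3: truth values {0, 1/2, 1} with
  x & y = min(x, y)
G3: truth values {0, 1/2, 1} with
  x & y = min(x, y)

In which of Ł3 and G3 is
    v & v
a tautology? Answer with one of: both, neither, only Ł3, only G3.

In Ł3: at v = 0 the value is 0 — not a tautology.
In G3: at v = 0 the value is 0 — not a tautology.

neither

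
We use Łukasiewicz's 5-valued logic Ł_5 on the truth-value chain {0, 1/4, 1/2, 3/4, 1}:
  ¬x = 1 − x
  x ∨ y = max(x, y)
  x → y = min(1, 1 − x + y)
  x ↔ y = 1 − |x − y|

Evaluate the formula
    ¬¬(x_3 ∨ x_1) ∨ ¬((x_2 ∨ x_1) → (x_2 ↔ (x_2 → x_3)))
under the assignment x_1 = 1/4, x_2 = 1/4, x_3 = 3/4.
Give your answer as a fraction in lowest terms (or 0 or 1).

3/4

x_3 ∨ x_1 = 3/4 ∨ 1/4 = 3/4
¬(x_3 ∨ x_1) = ¬3/4 = 1/4
¬¬(x_3 ∨ x_1) = ¬1/4 = 3/4
x_2 ∨ x_1 = 1/4 ∨ 1/4 = 1/4
x_2 → x_3 = 1/4 → 3/4 = 1
x_2 ↔ (x_2 → x_3) = 1/4 ↔ 1 = 1/4
(x_2 ∨ x_1) → (x_2 ↔ (x_2 → x_3)) = 1/4 → 1/4 = 1
¬((x_2 ∨ x_1) → (x_2 ↔ (x_2 → x_3))) = ¬1 = 0
¬¬(x_3 ∨ x_1) ∨ ¬((x_2 ∨ x_1) → (x_2 ↔ (x_2 → x_3))) = 3/4 ∨ 0 = 3/4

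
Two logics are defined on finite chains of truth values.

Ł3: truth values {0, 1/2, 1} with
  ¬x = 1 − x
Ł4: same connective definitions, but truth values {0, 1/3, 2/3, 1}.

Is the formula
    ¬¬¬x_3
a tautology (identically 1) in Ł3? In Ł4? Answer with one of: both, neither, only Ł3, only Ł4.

neither

In Ł3: at x_3 = 1/2 the value is 1/2 — not a tautology.
In Ł4: at x_3 = 1/3 the value is 2/3 — not a tautology.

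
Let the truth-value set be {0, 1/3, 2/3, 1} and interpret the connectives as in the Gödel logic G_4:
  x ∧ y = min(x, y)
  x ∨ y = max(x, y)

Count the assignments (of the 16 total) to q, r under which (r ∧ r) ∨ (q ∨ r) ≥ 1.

q = 0, r = 0 ↦ 0  <
q = 0, r = 1/3 ↦ 1/3  <
q = 0, r = 2/3 ↦ 2/3  <
q = 0, r = 1 ↦ 1  ≥
q = 1/3, r = 0 ↦ 1/3  <
q = 1/3, r = 1/3 ↦ 1/3  <
q = 1/3, r = 2/3 ↦ 2/3  <
q = 1/3, r = 1 ↦ 1  ≥
q = 2/3, r = 0 ↦ 2/3  <
q = 2/3, r = 1/3 ↦ 2/3  <
q = 2/3, r = 2/3 ↦ 2/3  <
q = 2/3, r = 1 ↦ 1  ≥
q = 1, r = 0 ↦ 1  ≥
q = 1, r = 1/3 ↦ 1  ≥
q = 1, r = 2/3 ↦ 1  ≥
q = 1, r = 1 ↦ 1  ≥
So 7 of the 16 assignments meet the threshold.

7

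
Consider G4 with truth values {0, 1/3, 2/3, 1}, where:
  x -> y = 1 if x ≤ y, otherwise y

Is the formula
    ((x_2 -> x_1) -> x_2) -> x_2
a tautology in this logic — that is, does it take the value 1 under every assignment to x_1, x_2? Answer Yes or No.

No

Counterexample: take x_1 = 0, x_2 = 1/3.
x_2 -> x_1 = 1/3 -> 0 = 0
(x_2 -> x_1) -> x_2 = 0 -> 1/3 = 1
((x_2 -> x_1) -> x_2) -> x_2 = 1 -> 1/3 = 1/3
This gives 1/3 ≠ 1.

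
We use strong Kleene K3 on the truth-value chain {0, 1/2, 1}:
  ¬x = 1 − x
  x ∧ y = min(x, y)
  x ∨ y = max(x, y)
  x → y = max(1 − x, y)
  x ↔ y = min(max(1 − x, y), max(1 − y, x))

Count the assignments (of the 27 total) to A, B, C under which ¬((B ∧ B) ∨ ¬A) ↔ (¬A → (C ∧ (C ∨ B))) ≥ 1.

value 1: 6 assignments (counts)
value 1/2: 14 assignments
value 0: 7 assignments
So 6 of the 27 assignments meet the threshold.

6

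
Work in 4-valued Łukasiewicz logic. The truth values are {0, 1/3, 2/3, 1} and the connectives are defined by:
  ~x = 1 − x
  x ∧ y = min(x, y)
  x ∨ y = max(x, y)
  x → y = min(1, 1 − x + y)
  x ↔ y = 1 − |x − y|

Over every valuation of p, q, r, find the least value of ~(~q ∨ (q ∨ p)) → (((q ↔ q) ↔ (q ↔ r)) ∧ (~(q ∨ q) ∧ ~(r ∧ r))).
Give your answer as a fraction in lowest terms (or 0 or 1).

2/3

Take p = 0, q = 1/3, r = 1:
~q = ~1/3 = 2/3
q ∨ p = 1/3 ∨ 0 = 1/3
~q ∨ (q ∨ p) = 2/3 ∨ 1/3 = 2/3
~(~q ∨ (q ∨ p)) = ~2/3 = 1/3
q ↔ q = 1/3 ↔ 1/3 = 1
q ↔ r = 1/3 ↔ 1 = 1/3
(q ↔ q) ↔ (q ↔ r) = 1 ↔ 1/3 = 1/3
q ∨ q = 1/3 ∨ 1/3 = 1/3
~(q ∨ q) = ~1/3 = 2/3
r ∧ r = 1 ∧ 1 = 1
~(r ∧ r) = ~1 = 0
~(q ∨ q) ∧ ~(r ∧ r) = 2/3 ∧ 0 = 0
((q ↔ q) ↔ (q ↔ r)) ∧ (~(q ∨ q) ∧ ~(r ∧ r)) = 1/3 ∧ 0 = 0
~(~q ∨ (q ∨ p)) → (((q ↔ q) ↔ (q ↔ r)) ∧ (~(q ∨ q) ∧ ~(r ∧ r))) = 1/3 → 0 = 2/3
No assignment yields a value below 2/3, so this is the minimum.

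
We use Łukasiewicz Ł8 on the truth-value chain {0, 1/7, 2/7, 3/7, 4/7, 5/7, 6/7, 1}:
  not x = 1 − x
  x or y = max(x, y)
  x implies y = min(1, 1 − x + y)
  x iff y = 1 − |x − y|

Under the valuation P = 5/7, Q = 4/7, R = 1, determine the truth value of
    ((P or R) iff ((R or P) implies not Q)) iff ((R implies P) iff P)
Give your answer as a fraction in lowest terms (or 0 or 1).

P or R = 5/7 or 1 = 1
R or P = 1 or 5/7 = 1
not Q = not 4/7 = 3/7
(R or P) implies not Q = 1 implies 3/7 = 3/7
(P or R) iff ((R or P) implies not Q) = 1 iff 3/7 = 3/7
R implies P = 1 implies 5/7 = 5/7
(R implies P) iff P = 5/7 iff 5/7 = 1
((P or R) iff ((R or P) implies not Q)) iff ((R implies P) iff P) = 3/7 iff 1 = 3/7

3/7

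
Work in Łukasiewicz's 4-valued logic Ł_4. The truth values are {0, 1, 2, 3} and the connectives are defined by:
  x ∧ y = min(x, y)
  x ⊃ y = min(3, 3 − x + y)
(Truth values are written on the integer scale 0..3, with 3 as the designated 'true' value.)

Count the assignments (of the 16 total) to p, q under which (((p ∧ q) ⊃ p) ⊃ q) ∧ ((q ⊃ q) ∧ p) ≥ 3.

1

p = 0, q = 0 ↦ 0  <
p = 0, q = 1 ↦ 0  <
p = 0, q = 2 ↦ 0  <
p = 0, q = 3 ↦ 0  <
p = 1, q = 0 ↦ 0  <
p = 1, q = 1 ↦ 1  <
p = 1, q = 2 ↦ 1  <
p = 1, q = 3 ↦ 1  <
p = 2, q = 0 ↦ 0  <
p = 2, q = 1 ↦ 1  <
p = 2, q = 2 ↦ 2  <
p = 2, q = 3 ↦ 2  <
p = 3, q = 0 ↦ 0  <
p = 3, q = 1 ↦ 1  <
p = 3, q = 2 ↦ 2  <
p = 3, q = 3 ↦ 3  ≥
So 1 of the 16 assignments meets the threshold.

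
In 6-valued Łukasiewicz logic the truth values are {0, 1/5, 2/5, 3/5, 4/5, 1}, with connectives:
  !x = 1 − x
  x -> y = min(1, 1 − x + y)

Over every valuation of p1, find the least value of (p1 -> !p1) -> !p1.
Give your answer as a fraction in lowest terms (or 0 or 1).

Take p1 = 2/5:
!p1 = !2/5 = 3/5
p1 -> !p1 = 2/5 -> 3/5 = 1
!p1 = !2/5 = 3/5
(p1 -> !p1) -> !p1 = 1 -> 3/5 = 3/5
No assignment yields a value below 3/5, so this is the minimum.

3/5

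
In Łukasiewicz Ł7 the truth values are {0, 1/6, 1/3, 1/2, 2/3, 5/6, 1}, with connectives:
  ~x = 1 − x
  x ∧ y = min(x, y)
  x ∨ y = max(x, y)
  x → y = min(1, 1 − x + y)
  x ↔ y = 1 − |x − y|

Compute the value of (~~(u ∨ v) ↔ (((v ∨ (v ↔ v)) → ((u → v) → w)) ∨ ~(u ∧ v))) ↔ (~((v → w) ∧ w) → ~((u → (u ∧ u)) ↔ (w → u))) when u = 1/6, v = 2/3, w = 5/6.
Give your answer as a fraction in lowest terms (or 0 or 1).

u ∨ v = 1/6 ∨ 2/3 = 2/3
~(u ∨ v) = ~2/3 = 1/3
~~(u ∨ v) = ~1/3 = 2/3
v ↔ v = 2/3 ↔ 2/3 = 1
v ∨ (v ↔ v) = 2/3 ∨ 1 = 1
u → v = 1/6 → 2/3 = 1
(u → v) → w = 1 → 5/6 = 5/6
(v ∨ (v ↔ v)) → ((u → v) → w) = 1 → 5/6 = 5/6
u ∧ v = 1/6 ∧ 2/3 = 1/6
~(u ∧ v) = ~1/6 = 5/6
((v ∨ (v ↔ v)) → ((u → v) → w)) ∨ ~(u ∧ v) = 5/6 ∨ 5/6 = 5/6
~~(u ∨ v) ↔ (((v ∨ (v ↔ v)) → ((u → v) → w)) ∨ ~(u ∧ v)) = 2/3 ↔ 5/6 = 5/6
v → w = 2/3 → 5/6 = 1
(v → w) ∧ w = 1 ∧ 5/6 = 5/6
~((v → w) ∧ w) = ~5/6 = 1/6
u ∧ u = 1/6 ∧ 1/6 = 1/6
u → (u ∧ u) = 1/6 → 1/6 = 1
w → u = 5/6 → 1/6 = 1/3
(u → (u ∧ u)) ↔ (w → u) = 1 ↔ 1/3 = 1/3
~((u → (u ∧ u)) ↔ (w → u)) = ~1/3 = 2/3
~((v → w) ∧ w) → ~((u → (u ∧ u)) ↔ (w → u)) = 1/6 → 2/3 = 1
(~~(u ∨ v) ↔ (((v ∨ (v ↔ v)) → ((u → v) → w)) ∨ ~(u ∧ v))) ↔ (~((v → w) ∧ w) → ~((u → (u ∧ u)) ↔ (w → u))) = 5/6 ↔ 1 = 5/6

5/6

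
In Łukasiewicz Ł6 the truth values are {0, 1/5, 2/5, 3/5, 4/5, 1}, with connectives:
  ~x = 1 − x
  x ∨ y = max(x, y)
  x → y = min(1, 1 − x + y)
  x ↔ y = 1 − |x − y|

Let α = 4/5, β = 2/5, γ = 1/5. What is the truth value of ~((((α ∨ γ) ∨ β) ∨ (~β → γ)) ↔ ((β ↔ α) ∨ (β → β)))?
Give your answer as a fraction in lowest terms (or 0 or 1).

α ∨ γ = 4/5 ∨ 1/5 = 4/5
(α ∨ γ) ∨ β = 4/5 ∨ 2/5 = 4/5
~β = ~2/5 = 3/5
~β → γ = 3/5 → 1/5 = 3/5
((α ∨ γ) ∨ β) ∨ (~β → γ) = 4/5 ∨ 3/5 = 4/5
β ↔ α = 2/5 ↔ 4/5 = 3/5
β → β = 2/5 → 2/5 = 1
(β ↔ α) ∨ (β → β) = 3/5 ∨ 1 = 1
(((α ∨ γ) ∨ β) ∨ (~β → γ)) ↔ ((β ↔ α) ∨ (β → β)) = 4/5 ↔ 1 = 4/5
~((((α ∨ γ) ∨ β) ∨ (~β → γ)) ↔ ((β ↔ α) ∨ (β → β))) = ~4/5 = 1/5

1/5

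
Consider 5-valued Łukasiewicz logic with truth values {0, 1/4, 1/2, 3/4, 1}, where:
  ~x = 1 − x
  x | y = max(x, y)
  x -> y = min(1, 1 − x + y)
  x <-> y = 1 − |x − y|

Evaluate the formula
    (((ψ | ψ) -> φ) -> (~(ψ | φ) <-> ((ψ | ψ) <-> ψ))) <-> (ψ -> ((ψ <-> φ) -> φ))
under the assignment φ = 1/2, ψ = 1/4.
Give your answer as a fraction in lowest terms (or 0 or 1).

1/2

ψ | ψ = 1/4 | 1/4 = 1/4
(ψ | ψ) -> φ = 1/4 -> 1/2 = 1
ψ | φ = 1/4 | 1/2 = 1/2
~(ψ | φ) = ~1/2 = 1/2
ψ | ψ = 1/4 | 1/4 = 1/4
(ψ | ψ) <-> ψ = 1/4 <-> 1/4 = 1
~(ψ | φ) <-> ((ψ | ψ) <-> ψ) = 1/2 <-> 1 = 1/2
((ψ | ψ) -> φ) -> (~(ψ | φ) <-> ((ψ | ψ) <-> ψ)) = 1 -> 1/2 = 1/2
ψ <-> φ = 1/4 <-> 1/2 = 3/4
(ψ <-> φ) -> φ = 3/4 -> 1/2 = 3/4
ψ -> ((ψ <-> φ) -> φ) = 1/4 -> 3/4 = 1
(((ψ | ψ) -> φ) -> (~(ψ | φ) <-> ((ψ | ψ) <-> ψ))) <-> (ψ -> ((ψ <-> φ) -> φ)) = 1/2 <-> 1 = 1/2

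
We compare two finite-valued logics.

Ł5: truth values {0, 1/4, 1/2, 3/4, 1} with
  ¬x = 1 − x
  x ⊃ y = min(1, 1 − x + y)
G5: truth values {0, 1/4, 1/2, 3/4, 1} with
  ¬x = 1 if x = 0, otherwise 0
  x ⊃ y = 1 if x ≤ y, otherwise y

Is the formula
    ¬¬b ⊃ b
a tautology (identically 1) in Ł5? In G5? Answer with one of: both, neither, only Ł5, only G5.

only Ł5

In Ł5: every assignment gives 1 — tautology.
In G5: at b = 1/4 the value is 1/4 — not a tautology.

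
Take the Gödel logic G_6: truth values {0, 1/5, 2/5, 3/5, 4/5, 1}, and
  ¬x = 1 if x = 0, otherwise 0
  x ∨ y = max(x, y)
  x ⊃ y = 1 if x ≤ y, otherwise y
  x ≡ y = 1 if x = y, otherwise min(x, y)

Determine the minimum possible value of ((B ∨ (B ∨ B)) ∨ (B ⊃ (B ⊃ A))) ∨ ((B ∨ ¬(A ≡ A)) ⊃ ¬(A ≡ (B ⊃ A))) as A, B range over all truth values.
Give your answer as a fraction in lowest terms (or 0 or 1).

1/5

Take A = 0, B = 1/5:
B ∨ B = 1/5 ∨ 1/5 = 1/5
B ∨ (B ∨ B) = 1/5 ∨ 1/5 = 1/5
B ⊃ A = 1/5 ⊃ 0 = 0
B ⊃ (B ⊃ A) = 1/5 ⊃ 0 = 0
(B ∨ (B ∨ B)) ∨ (B ⊃ (B ⊃ A)) = 1/5 ∨ 0 = 1/5
A ≡ A = 0 ≡ 0 = 1
¬(A ≡ A) = ¬1 = 0
B ∨ ¬(A ≡ A) = 1/5 ∨ 0 = 1/5
B ⊃ A = 1/5 ⊃ 0 = 0
A ≡ (B ⊃ A) = 0 ≡ 0 = 1
¬(A ≡ (B ⊃ A)) = ¬1 = 0
(B ∨ ¬(A ≡ A)) ⊃ ¬(A ≡ (B ⊃ A)) = 1/5 ⊃ 0 = 0
((B ∨ (B ∨ B)) ∨ (B ⊃ (B ⊃ A))) ∨ ((B ∨ ¬(A ≡ A)) ⊃ ¬(A ≡ (B ⊃ A))) = 1/5 ∨ 0 = 1/5
No assignment yields a value below 1/5, so this is the minimum.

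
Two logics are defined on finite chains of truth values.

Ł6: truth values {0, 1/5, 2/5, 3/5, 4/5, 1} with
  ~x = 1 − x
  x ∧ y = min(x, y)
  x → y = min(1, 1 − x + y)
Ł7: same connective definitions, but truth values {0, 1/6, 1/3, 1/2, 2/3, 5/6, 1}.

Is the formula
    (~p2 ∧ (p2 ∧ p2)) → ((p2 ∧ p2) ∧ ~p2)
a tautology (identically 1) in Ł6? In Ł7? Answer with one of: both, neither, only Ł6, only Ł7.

both

In Ł6: every assignment gives 1 — tautology.
In Ł7: every assignment gives 1 — tautology.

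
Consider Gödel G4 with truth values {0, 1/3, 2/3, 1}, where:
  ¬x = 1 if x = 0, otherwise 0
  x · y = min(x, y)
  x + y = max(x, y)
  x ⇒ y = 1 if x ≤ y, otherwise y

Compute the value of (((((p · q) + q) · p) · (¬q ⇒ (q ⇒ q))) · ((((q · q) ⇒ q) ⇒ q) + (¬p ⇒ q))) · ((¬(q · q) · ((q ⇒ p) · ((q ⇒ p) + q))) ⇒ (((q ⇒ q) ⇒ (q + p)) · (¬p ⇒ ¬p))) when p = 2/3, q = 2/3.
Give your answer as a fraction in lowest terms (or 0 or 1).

p · q = 2/3 · 2/3 = 2/3
(p · q) + q = 2/3 + 2/3 = 2/3
((p · q) + q) · p = 2/3 · 2/3 = 2/3
¬q = ¬2/3 = 0
q ⇒ q = 2/3 ⇒ 2/3 = 1
¬q ⇒ (q ⇒ q) = 0 ⇒ 1 = 1
(((p · q) + q) · p) · (¬q ⇒ (q ⇒ q)) = 2/3 · 1 = 2/3
q · q = 2/3 · 2/3 = 2/3
(q · q) ⇒ q = 2/3 ⇒ 2/3 = 1
((q · q) ⇒ q) ⇒ q = 1 ⇒ 2/3 = 2/3
¬p = ¬2/3 = 0
¬p ⇒ q = 0 ⇒ 2/3 = 1
(((q · q) ⇒ q) ⇒ q) + (¬p ⇒ q) = 2/3 + 1 = 1
((((p · q) + q) · p) · (¬q ⇒ (q ⇒ q))) · ((((q · q) ⇒ q) ⇒ q) + (¬p ⇒ q)) = 2/3 · 1 = 2/3
q · q = 2/3 · 2/3 = 2/3
¬(q · q) = ¬2/3 = 0
q ⇒ p = 2/3 ⇒ 2/3 = 1
q ⇒ p = 2/3 ⇒ 2/3 = 1
(q ⇒ p) + q = 1 + 2/3 = 1
(q ⇒ p) · ((q ⇒ p) + q) = 1 · 1 = 1
¬(q · q) · ((q ⇒ p) · ((q ⇒ p) + q)) = 0 · 1 = 0
q ⇒ q = 2/3 ⇒ 2/3 = 1
q + p = 2/3 + 2/3 = 2/3
(q ⇒ q) ⇒ (q + p) = 1 ⇒ 2/3 = 2/3
¬p = ¬2/3 = 0
¬p = ¬2/3 = 0
¬p ⇒ ¬p = 0 ⇒ 0 = 1
((q ⇒ q) ⇒ (q + p)) · (¬p ⇒ ¬p) = 2/3 · 1 = 2/3
(¬(q · q) · ((q ⇒ p) · ((q ⇒ p) + q))) ⇒ (((q ⇒ q) ⇒ (q + p)) · (¬p ⇒ ¬p)) = 0 ⇒ 2/3 = 1
(((((p · q) + q) · p) · (¬q ⇒ (q ⇒ q))) · ((((q · q) ⇒ q) ⇒ q) + (¬p ⇒ q))) · ((¬(q · q) · ((q ⇒ p) · ((q ⇒ p) + q))) ⇒ (((q ⇒ q) ⇒ (q + p)) · (¬p ⇒ ¬p))) = 2/3 · 1 = 2/3

2/3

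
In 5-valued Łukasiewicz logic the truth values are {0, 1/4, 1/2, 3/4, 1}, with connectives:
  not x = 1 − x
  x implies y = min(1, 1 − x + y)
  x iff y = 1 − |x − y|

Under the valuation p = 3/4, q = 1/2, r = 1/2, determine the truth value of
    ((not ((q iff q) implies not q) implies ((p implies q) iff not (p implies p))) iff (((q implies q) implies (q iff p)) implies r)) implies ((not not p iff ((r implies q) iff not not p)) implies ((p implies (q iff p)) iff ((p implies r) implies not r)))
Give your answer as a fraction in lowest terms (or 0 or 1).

q iff q = 1/2 iff 1/2 = 1
not q = not 1/2 = 1/2
(q iff q) implies not q = 1 implies 1/2 = 1/2
not ((q iff q) implies not q) = not 1/2 = 1/2
p implies q = 3/4 implies 1/2 = 3/4
p implies p = 3/4 implies 3/4 = 1
not (p implies p) = not 1 = 0
(p implies q) iff not (p implies p) = 3/4 iff 0 = 1/4
not ((q iff q) implies not q) implies ((p implies q) iff not (p implies p)) = 1/2 implies 1/4 = 3/4
q implies q = 1/2 implies 1/2 = 1
q iff p = 1/2 iff 3/4 = 3/4
(q implies q) implies (q iff p) = 1 implies 3/4 = 3/4
((q implies q) implies (q iff p)) implies r = 3/4 implies 1/2 = 3/4
(not ((q iff q) implies not q) implies ((p implies q) iff not (p implies p))) iff (((q implies q) implies (q iff p)) implies r) = 3/4 iff 3/4 = 1
not p = not 3/4 = 1/4
not not p = not 1/4 = 3/4
r implies q = 1/2 implies 1/2 = 1
not p = not 3/4 = 1/4
not not p = not 1/4 = 3/4
(r implies q) iff not not p = 1 iff 3/4 = 3/4
not not p iff ((r implies q) iff not not p) = 3/4 iff 3/4 = 1
q iff p = 1/2 iff 3/4 = 3/4
p implies (q iff p) = 3/4 implies 3/4 = 1
p implies r = 3/4 implies 1/2 = 3/4
not r = not 1/2 = 1/2
(p implies r) implies not r = 3/4 implies 1/2 = 3/4
(p implies (q iff p)) iff ((p implies r) implies not r) = 1 iff 3/4 = 3/4
(not not p iff ((r implies q) iff not not p)) implies ((p implies (q iff p)) iff ((p implies r) implies not r)) = 1 implies 3/4 = 3/4
((not ((q iff q) implies not q) implies ((p implies q) iff not (p implies p))) iff (((q implies q) implies (q iff p)) implies r)) implies ((not not p iff ((r implies q) iff not not p)) implies ((p implies (q iff p)) iff ((p implies r) implies not r))) = 1 implies 3/4 = 3/4

3/4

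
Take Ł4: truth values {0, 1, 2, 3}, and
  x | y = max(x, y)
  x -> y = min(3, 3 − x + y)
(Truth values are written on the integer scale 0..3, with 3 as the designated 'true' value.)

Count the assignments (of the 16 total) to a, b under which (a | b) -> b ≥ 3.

10

a = 0, b = 0 ↦ 3  ≥
a = 0, b = 1 ↦ 3  ≥
a = 0, b = 2 ↦ 3  ≥
a = 0, b = 3 ↦ 3  ≥
a = 1, b = 0 ↦ 2  <
a = 1, b = 1 ↦ 3  ≥
a = 1, b = 2 ↦ 3  ≥
a = 1, b = 3 ↦ 3  ≥
a = 2, b = 0 ↦ 1  <
a = 2, b = 1 ↦ 2  <
a = 2, b = 2 ↦ 3  ≥
a = 2, b = 3 ↦ 3  ≥
a = 3, b = 0 ↦ 0  <
a = 3, b = 1 ↦ 1  <
a = 3, b = 2 ↦ 2  <
a = 3, b = 3 ↦ 3  ≥
So 10 of the 16 assignments meet the threshold.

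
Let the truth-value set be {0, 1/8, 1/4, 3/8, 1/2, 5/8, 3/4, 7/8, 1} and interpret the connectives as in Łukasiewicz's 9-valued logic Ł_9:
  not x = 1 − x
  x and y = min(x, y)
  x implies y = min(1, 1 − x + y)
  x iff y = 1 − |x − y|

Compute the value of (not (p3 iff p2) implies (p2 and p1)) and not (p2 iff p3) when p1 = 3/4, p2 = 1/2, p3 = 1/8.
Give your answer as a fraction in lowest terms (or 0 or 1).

3/8

p3 iff p2 = 1/8 iff 1/2 = 5/8
not (p3 iff p2) = not 5/8 = 3/8
p2 and p1 = 1/2 and 3/4 = 1/2
not (p3 iff p2) implies (p2 and p1) = 3/8 implies 1/2 = 1
p2 iff p3 = 1/2 iff 1/8 = 5/8
not (p2 iff p3) = not 5/8 = 3/8
(not (p3 iff p2) implies (p2 and p1)) and not (p2 iff p3) = 1 and 3/8 = 3/8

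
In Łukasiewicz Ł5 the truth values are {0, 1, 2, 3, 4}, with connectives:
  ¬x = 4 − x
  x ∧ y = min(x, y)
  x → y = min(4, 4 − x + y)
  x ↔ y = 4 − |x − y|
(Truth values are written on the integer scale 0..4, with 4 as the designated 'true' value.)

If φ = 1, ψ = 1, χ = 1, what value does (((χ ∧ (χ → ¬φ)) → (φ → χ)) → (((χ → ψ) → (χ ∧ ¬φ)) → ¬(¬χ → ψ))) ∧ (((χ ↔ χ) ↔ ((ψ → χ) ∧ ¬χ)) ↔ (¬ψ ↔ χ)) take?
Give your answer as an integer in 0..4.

¬φ = ¬1 = 3
χ → ¬φ = 1 → 3 = 4
χ ∧ (χ → ¬φ) = 1 ∧ 4 = 1
φ → χ = 1 → 1 = 4
(χ ∧ (χ → ¬φ)) → (φ → χ) = 1 → 4 = 4
χ → ψ = 1 → 1 = 4
¬φ = ¬1 = 3
χ ∧ ¬φ = 1 ∧ 3 = 1
(χ → ψ) → (χ ∧ ¬φ) = 4 → 1 = 1
¬χ = ¬1 = 3
¬χ → ψ = 3 → 1 = 2
¬(¬χ → ψ) = ¬2 = 2
((χ → ψ) → (χ ∧ ¬φ)) → ¬(¬χ → ψ) = 1 → 2 = 4
((χ ∧ (χ → ¬φ)) → (φ → χ)) → (((χ → ψ) → (χ ∧ ¬φ)) → ¬(¬χ → ψ)) = 4 → 4 = 4
χ ↔ χ = 1 ↔ 1 = 4
ψ → χ = 1 → 1 = 4
¬χ = ¬1 = 3
(ψ → χ) ∧ ¬χ = 4 ∧ 3 = 3
(χ ↔ χ) ↔ ((ψ → χ) ∧ ¬χ) = 4 ↔ 3 = 3
¬ψ = ¬1 = 3
¬ψ ↔ χ = 3 ↔ 1 = 2
((χ ↔ χ) ↔ ((ψ → χ) ∧ ¬χ)) ↔ (¬ψ ↔ χ) = 3 ↔ 2 = 3
(((χ ∧ (χ → ¬φ)) → (φ → χ)) → (((χ → ψ) → (χ ∧ ¬φ)) → ¬(¬χ → ψ))) ∧ (((χ ↔ χ) ↔ ((ψ → χ) ∧ ¬χ)) ↔ (¬ψ ↔ χ)) = 4 ∧ 3 = 3

3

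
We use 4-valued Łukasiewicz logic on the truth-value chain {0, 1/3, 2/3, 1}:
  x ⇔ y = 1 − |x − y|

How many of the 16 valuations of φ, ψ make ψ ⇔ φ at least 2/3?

φ = 0, ψ = 0 ↦ 1  ≥
φ = 0, ψ = 1/3 ↦ 2/3  ≥
φ = 0, ψ = 2/3 ↦ 1/3  <
φ = 0, ψ = 1 ↦ 0  <
φ = 1/3, ψ = 0 ↦ 2/3  ≥
φ = 1/3, ψ = 1/3 ↦ 1  ≥
φ = 1/3, ψ = 2/3 ↦ 2/3  ≥
φ = 1/3, ψ = 1 ↦ 1/3  <
φ = 2/3, ψ = 0 ↦ 1/3  <
φ = 2/3, ψ = 1/3 ↦ 2/3  ≥
φ = 2/3, ψ = 2/3 ↦ 1  ≥
φ = 2/3, ψ = 1 ↦ 2/3  ≥
φ = 1, ψ = 0 ↦ 0  <
φ = 1, ψ = 1/3 ↦ 1/3  <
φ = 1, ψ = 2/3 ↦ 2/3  ≥
φ = 1, ψ = 1 ↦ 1  ≥
So 10 of the 16 assignments meet the threshold.

10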